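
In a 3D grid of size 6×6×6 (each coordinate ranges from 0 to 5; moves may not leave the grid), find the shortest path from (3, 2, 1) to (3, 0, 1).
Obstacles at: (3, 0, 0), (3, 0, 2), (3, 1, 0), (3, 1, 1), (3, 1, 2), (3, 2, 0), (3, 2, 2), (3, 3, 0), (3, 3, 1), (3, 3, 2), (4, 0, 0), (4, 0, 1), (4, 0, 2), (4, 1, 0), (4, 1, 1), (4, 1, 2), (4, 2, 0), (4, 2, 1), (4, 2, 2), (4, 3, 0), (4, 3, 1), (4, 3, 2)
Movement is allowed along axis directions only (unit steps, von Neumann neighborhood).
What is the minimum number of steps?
4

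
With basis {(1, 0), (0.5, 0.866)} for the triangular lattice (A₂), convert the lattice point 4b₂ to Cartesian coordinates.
(2, 3.464)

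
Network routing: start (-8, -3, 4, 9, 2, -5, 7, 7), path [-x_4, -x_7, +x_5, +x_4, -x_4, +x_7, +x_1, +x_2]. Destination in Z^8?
(-7, -2, 4, 8, 3, -5, 7, 7)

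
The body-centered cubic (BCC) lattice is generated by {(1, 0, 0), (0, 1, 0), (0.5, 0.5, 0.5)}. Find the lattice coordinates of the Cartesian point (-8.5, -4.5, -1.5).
-7b₁ - 3b₂ - 3b₃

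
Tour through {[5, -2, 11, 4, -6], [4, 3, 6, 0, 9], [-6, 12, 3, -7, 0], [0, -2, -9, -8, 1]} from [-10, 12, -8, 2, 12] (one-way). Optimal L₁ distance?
140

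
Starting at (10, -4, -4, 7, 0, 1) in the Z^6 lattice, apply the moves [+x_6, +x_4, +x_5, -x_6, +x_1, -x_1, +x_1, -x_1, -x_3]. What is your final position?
(10, -4, -5, 8, 1, 1)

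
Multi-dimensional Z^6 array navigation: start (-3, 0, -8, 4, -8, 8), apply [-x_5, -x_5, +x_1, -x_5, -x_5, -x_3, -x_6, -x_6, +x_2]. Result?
(-2, 1, -9, 4, -12, 6)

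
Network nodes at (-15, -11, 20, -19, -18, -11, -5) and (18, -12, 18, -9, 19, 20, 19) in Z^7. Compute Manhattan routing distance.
138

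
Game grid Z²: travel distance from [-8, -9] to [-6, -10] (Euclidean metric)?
2.23607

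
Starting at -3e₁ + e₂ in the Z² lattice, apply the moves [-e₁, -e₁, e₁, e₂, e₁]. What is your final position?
(-3, 2)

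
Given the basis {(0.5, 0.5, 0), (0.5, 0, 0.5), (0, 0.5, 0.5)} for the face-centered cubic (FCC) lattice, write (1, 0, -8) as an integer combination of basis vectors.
9b₁ - 7b₂ - 9b₃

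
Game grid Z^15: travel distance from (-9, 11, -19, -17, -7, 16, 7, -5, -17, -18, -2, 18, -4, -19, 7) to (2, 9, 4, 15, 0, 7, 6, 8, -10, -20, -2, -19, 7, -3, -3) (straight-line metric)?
62.2656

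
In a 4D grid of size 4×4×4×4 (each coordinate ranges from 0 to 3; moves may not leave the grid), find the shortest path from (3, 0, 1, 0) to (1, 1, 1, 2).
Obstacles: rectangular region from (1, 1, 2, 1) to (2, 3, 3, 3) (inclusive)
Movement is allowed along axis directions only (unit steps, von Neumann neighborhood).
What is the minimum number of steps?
5
(one shortest path: (3, 0, 1, 0) → (2, 0, 1, 0) → (1, 0, 1, 0) → (1, 1, 1, 0) → (1, 1, 1, 1) → (1, 1, 1, 2))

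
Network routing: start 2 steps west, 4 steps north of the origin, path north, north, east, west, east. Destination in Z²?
(-1, 6)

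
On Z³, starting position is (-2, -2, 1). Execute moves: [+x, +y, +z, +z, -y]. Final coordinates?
(-1, -2, 3)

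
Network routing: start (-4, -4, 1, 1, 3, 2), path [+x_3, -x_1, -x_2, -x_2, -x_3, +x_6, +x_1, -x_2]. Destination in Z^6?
(-4, -7, 1, 1, 3, 3)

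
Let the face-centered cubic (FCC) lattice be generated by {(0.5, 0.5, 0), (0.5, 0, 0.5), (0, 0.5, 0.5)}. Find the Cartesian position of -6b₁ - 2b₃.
(-3, -4, -1)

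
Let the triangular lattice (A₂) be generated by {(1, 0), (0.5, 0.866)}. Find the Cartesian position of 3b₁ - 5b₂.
(0.5, -4.33)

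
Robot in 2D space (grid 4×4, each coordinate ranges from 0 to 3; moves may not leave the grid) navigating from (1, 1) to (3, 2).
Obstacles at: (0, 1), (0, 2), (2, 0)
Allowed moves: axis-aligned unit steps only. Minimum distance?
3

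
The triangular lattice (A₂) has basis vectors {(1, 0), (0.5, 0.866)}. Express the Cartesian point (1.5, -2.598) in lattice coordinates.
3b₁ - 3b₂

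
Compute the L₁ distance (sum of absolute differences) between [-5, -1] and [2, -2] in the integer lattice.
8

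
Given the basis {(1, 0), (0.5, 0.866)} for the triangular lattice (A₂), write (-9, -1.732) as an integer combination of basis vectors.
-8b₁ - 2b₂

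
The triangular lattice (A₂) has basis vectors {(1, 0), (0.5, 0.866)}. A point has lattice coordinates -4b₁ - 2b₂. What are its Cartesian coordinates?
(-5, -1.732)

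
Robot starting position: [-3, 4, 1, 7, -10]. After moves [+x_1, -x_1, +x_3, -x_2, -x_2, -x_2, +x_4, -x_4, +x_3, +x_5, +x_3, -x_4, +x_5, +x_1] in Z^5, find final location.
(-2, 1, 4, 6, -8)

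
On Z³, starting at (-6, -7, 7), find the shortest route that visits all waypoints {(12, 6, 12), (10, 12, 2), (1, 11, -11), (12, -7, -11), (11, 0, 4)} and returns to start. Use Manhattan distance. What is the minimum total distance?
148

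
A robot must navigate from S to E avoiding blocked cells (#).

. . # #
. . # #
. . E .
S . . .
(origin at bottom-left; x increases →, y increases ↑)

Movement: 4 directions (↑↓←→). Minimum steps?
3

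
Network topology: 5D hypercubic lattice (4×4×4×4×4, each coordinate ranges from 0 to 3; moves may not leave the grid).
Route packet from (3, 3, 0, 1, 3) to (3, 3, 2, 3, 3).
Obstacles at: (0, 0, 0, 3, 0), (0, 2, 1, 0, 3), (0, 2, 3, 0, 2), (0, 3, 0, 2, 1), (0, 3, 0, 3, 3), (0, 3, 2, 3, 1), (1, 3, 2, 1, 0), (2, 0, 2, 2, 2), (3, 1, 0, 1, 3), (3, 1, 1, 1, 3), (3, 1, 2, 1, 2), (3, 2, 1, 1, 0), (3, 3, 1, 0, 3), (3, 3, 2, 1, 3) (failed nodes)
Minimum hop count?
4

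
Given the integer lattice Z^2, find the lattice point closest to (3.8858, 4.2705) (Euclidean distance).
(4, 4)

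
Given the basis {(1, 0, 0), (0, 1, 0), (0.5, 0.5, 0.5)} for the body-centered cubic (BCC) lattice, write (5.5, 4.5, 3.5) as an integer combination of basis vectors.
2b₁ + b₂ + 7b₃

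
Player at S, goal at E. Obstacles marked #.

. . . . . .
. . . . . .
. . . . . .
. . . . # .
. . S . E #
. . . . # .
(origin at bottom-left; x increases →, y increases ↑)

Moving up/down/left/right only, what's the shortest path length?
2
(one shortest path: (2, 1) → (3, 1) → (4, 1))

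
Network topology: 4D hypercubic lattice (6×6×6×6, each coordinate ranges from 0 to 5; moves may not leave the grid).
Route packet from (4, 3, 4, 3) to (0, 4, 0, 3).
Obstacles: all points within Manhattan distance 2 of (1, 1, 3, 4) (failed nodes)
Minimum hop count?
9
(one shortest path: (4, 3, 4, 3) → (3, 3, 4, 3) → (2, 3, 4, 3) → (1, 3, 4, 3) → (0, 3, 4, 3) → (0, 4, 4, 3) → (0, 4, 3, 3) → (0, 4, 2, 3) → (0, 4, 1, 3) → (0, 4, 0, 3))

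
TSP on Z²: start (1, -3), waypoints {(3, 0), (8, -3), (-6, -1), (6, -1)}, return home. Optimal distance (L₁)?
34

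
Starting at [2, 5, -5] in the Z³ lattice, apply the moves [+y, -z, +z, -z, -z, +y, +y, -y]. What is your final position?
(2, 7, -7)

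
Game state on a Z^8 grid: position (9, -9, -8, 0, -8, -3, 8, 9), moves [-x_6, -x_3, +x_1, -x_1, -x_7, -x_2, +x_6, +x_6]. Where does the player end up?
(9, -10, -9, 0, -8, -2, 7, 9)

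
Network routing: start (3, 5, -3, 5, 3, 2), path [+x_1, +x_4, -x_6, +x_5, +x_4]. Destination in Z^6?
(4, 5, -3, 7, 4, 1)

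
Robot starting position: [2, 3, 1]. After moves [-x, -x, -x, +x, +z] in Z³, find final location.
(0, 3, 2)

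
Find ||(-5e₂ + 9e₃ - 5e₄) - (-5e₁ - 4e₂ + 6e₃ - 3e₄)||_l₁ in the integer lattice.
11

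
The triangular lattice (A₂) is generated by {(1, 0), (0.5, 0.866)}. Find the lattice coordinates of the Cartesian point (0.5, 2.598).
-b₁ + 3b₂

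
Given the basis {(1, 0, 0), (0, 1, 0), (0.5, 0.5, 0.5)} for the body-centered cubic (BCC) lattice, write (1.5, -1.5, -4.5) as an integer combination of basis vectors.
6b₁ + 3b₂ - 9b₃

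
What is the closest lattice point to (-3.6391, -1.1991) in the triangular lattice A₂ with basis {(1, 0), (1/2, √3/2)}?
(-3.5, -0.866)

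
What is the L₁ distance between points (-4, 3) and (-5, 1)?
3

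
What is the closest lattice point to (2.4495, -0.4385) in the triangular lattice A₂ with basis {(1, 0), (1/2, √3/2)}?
(2.5, -0.866)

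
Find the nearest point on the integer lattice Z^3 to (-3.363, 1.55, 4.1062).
(-3, 2, 4)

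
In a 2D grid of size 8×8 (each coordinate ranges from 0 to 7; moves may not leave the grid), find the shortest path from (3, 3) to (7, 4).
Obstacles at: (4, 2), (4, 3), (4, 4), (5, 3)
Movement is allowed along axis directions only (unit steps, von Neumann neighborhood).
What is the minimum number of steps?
7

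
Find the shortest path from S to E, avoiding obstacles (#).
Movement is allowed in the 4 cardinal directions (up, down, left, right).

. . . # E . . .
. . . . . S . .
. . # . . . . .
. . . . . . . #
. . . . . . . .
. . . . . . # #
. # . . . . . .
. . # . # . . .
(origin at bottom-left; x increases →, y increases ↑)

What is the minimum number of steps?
2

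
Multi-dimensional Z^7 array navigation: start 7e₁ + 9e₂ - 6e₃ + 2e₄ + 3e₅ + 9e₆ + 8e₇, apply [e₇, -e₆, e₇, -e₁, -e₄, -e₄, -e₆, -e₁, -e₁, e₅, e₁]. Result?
(5, 9, -6, 0, 4, 7, 10)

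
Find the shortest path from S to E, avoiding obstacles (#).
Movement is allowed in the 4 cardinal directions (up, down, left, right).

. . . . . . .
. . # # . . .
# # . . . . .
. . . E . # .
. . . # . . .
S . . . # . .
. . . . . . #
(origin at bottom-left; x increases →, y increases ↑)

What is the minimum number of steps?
5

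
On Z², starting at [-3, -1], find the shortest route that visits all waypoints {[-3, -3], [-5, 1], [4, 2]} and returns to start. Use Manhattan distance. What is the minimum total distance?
28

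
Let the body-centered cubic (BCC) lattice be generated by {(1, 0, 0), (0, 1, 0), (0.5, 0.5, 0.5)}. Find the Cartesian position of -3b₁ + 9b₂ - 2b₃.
(-4, 8, -1)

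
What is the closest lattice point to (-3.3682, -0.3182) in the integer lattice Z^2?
(-3, 0)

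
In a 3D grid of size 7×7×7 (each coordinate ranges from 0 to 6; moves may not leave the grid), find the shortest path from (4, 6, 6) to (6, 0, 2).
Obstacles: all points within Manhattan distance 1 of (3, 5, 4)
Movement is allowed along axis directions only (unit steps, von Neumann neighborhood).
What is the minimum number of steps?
12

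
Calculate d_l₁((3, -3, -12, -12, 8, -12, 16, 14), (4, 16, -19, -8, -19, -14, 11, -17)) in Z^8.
96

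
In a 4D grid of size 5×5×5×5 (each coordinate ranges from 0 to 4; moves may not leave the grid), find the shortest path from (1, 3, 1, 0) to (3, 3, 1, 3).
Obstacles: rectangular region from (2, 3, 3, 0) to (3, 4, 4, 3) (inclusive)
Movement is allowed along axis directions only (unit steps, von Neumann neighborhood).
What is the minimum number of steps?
5
(one shortest path: (1, 3, 1, 0) → (2, 3, 1, 0) → (3, 3, 1, 0) → (3, 3, 1, 1) → (3, 3, 1, 2) → (3, 3, 1, 3))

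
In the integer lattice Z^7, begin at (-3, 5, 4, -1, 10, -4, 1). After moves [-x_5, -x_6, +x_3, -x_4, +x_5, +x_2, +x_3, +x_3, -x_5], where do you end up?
(-3, 6, 7, -2, 9, -5, 1)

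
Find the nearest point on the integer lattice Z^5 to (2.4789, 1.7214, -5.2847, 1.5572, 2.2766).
(2, 2, -5, 2, 2)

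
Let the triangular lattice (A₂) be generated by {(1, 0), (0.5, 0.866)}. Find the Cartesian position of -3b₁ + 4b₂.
(-1, 3.464)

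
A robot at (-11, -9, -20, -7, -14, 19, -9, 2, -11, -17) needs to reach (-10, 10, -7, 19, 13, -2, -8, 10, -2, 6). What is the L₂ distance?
55.2449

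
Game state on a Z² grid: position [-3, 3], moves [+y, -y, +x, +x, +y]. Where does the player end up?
(-1, 4)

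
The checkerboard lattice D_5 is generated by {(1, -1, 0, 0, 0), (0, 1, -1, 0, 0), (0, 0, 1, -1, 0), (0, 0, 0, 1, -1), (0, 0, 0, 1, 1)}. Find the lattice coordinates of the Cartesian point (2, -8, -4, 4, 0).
2b₁ - 6b₂ - 10b₃ - 3b₄ - 3b₅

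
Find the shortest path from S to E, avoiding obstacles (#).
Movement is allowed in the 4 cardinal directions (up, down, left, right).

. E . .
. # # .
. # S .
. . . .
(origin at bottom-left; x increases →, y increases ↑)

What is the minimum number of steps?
5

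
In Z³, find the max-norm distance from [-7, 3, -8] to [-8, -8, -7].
11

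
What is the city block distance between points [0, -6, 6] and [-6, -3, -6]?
21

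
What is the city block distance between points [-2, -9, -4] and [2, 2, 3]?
22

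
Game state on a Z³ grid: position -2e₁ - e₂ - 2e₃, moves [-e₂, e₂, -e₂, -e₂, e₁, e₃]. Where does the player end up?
(-1, -3, -1)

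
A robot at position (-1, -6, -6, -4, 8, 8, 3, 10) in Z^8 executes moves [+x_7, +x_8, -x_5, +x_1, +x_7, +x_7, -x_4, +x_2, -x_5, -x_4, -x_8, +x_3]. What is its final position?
(0, -5, -5, -6, 6, 8, 6, 10)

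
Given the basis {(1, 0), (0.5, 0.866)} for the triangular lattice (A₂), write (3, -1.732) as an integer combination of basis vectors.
4b₁ - 2b₂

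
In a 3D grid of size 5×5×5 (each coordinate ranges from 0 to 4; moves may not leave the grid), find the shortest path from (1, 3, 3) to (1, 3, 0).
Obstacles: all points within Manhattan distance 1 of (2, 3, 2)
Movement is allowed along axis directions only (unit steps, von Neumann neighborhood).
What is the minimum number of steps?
5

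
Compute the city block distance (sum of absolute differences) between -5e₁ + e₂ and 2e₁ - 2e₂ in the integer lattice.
10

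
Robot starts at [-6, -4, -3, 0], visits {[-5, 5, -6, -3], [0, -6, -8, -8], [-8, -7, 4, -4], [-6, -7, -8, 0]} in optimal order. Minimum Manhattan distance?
72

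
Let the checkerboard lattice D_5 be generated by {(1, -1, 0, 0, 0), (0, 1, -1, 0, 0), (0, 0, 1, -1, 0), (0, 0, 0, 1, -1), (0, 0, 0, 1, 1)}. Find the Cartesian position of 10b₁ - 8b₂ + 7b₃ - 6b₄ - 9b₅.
(10, -18, 15, -22, -3)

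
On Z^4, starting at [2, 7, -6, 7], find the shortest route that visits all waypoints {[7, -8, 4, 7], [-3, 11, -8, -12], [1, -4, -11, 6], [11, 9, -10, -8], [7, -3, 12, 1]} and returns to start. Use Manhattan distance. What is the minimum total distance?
162
(one optimal route: (2, 7, -6, 7) → (-3, 11, -8, -12) → (11, 9, -10, -8) → (7, -3, 12, 1) → (7, -8, 4, 7) → (1, -4, -11, 6) → (2, 7, -6, 7))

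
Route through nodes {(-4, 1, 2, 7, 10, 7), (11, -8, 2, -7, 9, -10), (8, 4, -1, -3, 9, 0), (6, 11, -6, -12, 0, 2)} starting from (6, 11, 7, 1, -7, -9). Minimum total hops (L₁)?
166
(one optimal route: (6, 11, 7, 1, -7, -9) → (6, 11, -6, -12, 0, 2) → (8, 4, -1, -3, 9, 0) → (11, -8, 2, -7, 9, -10) → (-4, 1, 2, 7, 10, 7))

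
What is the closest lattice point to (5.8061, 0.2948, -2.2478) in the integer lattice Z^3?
(6, 0, -2)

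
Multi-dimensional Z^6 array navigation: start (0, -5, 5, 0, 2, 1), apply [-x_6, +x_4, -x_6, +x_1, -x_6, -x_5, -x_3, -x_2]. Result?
(1, -6, 4, 1, 1, -2)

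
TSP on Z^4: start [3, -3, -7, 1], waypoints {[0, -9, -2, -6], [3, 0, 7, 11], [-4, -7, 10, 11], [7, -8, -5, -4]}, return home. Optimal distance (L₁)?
108
(one optimal route: (3, -3, -7, 1) → (3, 0, 7, 11) → (-4, -7, 10, 11) → (0, -9, -2, -6) → (7, -8, -5, -4) → (3, -3, -7, 1))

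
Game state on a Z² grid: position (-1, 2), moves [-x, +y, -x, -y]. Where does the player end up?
(-3, 2)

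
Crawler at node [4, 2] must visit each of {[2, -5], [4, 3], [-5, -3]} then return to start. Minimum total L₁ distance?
34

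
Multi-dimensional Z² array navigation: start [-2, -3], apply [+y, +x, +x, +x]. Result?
(1, -2)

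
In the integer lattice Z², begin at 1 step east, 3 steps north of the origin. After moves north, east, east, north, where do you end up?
(3, 5)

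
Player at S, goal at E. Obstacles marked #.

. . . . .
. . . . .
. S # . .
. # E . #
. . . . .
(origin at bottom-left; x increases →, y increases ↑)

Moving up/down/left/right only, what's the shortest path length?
6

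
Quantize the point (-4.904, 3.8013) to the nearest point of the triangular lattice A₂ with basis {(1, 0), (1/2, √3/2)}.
(-5, 3.464)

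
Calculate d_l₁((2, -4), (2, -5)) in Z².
1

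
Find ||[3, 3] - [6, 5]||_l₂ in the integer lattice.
3.60555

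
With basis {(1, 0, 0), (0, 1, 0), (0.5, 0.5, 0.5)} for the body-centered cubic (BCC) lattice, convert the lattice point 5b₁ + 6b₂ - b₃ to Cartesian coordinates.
(4.5, 5.5, -0.5)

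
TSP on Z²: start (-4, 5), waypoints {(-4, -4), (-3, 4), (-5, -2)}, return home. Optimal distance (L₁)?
22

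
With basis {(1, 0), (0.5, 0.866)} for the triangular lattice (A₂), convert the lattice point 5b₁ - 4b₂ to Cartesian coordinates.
(3, -3.464)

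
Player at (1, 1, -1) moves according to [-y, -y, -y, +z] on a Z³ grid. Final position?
(1, -2, 0)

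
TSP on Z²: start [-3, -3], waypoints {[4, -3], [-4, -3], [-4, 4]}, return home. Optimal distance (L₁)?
30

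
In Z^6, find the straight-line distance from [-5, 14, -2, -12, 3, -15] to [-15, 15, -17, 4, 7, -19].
24.779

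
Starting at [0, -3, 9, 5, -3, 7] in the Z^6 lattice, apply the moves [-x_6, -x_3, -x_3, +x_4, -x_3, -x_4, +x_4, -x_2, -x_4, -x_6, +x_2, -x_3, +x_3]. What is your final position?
(0, -3, 6, 5, -3, 5)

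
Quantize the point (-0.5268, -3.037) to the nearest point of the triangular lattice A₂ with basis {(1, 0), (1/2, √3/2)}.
(-0.5, -2.598)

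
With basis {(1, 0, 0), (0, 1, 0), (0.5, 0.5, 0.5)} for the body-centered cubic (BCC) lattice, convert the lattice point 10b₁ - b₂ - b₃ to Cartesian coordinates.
(9.5, -1.5, -0.5)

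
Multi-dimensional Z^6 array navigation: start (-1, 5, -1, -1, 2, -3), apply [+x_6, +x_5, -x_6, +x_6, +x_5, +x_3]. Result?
(-1, 5, 0, -1, 4, -2)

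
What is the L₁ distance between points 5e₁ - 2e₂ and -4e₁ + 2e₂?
13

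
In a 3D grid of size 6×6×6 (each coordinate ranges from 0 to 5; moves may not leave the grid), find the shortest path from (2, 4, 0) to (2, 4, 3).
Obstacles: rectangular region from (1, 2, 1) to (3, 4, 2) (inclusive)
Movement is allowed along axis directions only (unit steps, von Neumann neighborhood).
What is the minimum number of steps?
5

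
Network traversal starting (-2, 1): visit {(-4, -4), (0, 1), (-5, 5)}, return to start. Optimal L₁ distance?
28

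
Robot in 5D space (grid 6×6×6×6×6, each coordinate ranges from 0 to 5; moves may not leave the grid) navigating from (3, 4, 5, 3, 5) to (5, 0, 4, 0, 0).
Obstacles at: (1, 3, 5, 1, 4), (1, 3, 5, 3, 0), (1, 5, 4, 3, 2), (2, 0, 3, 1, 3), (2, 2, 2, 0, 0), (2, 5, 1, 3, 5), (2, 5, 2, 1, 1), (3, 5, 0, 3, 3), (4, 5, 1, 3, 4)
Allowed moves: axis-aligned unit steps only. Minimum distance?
15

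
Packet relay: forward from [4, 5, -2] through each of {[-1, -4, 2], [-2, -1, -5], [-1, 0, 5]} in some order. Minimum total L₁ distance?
33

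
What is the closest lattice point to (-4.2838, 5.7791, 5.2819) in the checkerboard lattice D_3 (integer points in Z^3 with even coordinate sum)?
(-5, 6, 5)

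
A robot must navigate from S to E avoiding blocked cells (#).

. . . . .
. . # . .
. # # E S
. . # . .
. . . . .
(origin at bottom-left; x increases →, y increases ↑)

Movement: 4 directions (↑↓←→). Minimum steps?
1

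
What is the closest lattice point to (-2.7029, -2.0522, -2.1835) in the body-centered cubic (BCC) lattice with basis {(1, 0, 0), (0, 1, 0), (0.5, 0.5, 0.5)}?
(-3, -2, -2)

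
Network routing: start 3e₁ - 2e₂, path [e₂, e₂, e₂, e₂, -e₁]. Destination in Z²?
(2, 2)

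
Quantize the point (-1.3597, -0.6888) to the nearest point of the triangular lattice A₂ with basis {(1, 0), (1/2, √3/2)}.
(-1.5, -0.866)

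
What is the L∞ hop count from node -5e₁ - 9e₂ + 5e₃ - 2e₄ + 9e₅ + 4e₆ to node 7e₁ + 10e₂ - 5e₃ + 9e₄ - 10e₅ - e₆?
19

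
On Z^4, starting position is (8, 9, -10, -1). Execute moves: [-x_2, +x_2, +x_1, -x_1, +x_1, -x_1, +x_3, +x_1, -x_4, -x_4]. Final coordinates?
(9, 9, -9, -3)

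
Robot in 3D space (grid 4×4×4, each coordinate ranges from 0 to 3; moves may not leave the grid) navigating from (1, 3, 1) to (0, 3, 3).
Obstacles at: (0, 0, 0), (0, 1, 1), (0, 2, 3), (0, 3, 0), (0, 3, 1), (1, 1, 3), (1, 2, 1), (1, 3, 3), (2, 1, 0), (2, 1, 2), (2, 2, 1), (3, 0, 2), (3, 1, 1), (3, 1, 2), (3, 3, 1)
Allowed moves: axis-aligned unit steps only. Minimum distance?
3
(one shortest path: (1, 3, 1) → (1, 3, 2) → (0, 3, 2) → (0, 3, 3))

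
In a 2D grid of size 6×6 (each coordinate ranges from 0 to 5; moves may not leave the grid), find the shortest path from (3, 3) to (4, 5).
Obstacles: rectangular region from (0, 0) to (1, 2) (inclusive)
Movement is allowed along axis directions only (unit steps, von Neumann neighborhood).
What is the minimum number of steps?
3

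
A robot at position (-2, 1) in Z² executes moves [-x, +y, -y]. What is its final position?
(-3, 1)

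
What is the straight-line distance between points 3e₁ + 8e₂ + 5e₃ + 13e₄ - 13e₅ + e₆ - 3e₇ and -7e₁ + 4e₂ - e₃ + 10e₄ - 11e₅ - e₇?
13.0384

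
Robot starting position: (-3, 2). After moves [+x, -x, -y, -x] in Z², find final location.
(-4, 1)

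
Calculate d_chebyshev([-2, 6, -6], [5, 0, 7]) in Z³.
13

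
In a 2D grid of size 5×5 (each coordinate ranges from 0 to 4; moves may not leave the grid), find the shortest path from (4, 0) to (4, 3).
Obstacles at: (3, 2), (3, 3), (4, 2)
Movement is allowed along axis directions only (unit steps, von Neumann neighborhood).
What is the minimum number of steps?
9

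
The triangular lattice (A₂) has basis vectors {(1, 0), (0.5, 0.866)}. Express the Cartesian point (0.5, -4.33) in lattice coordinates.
3b₁ - 5b₂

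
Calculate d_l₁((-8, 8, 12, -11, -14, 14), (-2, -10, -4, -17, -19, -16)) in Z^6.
81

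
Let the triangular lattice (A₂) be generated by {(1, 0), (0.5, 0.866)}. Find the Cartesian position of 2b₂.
(1, 1.732)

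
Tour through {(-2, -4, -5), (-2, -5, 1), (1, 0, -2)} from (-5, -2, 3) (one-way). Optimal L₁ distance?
25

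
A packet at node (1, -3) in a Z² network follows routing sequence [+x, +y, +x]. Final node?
(3, -2)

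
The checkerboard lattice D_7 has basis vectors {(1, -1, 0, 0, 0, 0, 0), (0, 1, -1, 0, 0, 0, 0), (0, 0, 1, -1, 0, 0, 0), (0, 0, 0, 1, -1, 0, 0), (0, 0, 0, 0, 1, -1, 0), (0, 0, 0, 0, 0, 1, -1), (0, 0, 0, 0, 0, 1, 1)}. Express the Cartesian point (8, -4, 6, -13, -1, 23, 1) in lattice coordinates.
8b₁ + 4b₂ + 10b₃ - 3b₄ - 4b₅ + 9b₆ + 10b₇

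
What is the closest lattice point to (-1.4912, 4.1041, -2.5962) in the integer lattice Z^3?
(-1, 4, -3)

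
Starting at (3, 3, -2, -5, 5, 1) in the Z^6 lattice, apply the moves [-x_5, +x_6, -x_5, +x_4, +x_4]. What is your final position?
(3, 3, -2, -3, 3, 2)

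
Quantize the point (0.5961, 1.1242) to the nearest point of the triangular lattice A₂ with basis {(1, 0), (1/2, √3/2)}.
(0.5, 0.866)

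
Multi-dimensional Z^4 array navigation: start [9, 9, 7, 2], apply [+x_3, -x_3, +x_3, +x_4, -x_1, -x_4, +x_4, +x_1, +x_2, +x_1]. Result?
(10, 10, 8, 3)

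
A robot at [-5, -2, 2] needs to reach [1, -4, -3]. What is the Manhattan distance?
13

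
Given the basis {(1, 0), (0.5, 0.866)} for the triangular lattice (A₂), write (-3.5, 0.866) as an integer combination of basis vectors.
-4b₁ + b₂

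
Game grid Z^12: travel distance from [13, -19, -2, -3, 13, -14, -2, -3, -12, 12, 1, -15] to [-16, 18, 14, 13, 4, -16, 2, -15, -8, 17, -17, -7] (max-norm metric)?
37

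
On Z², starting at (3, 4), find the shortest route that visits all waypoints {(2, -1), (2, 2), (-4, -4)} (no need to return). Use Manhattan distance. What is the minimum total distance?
15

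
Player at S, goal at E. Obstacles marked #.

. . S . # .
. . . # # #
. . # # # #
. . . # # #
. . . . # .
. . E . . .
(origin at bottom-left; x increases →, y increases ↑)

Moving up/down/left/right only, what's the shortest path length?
7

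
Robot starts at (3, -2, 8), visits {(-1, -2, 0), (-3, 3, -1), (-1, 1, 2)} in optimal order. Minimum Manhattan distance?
24
(one optimal route: (3, -2, 8) → (-1, -2, 0) → (-1, 1, 2) → (-3, 3, -1))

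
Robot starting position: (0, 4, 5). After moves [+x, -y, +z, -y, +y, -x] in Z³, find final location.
(0, 3, 6)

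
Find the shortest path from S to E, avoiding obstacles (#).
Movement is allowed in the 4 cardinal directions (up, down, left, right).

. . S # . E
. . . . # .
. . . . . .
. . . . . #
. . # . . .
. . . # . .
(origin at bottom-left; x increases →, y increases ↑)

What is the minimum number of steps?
7
(one shortest path: (2, 5) → (2, 4) → (3, 4) → (3, 3) → (4, 3) → (5, 3) → (5, 4) → (5, 5))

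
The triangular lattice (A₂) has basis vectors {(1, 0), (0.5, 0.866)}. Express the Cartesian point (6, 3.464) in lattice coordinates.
4b₁ + 4b₂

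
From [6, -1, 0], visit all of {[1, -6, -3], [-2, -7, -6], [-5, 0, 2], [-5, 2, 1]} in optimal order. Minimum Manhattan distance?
41
(one optimal route: (6, -1, 0) → (1, -6, -3) → (-2, -7, -6) → (-5, 0, 2) → (-5, 2, 1))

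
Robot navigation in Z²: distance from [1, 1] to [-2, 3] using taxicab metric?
5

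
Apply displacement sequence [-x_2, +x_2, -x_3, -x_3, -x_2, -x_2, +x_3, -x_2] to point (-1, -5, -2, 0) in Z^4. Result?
(-1, -8, -3, 0)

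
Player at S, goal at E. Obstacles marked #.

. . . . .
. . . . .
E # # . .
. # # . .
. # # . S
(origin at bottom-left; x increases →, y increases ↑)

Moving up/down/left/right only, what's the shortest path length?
8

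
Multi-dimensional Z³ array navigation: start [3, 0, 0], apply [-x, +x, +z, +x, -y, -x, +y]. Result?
(3, 0, 1)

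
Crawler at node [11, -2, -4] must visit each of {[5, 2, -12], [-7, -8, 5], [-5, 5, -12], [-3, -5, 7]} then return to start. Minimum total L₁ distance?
100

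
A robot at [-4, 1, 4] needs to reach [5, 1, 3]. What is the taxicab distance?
10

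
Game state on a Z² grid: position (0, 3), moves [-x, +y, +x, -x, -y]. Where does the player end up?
(-1, 3)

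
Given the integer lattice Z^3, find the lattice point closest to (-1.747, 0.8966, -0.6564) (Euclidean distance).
(-2, 1, -1)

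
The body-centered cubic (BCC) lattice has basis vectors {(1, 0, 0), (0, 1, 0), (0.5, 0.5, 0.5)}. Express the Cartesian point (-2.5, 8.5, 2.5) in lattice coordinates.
-5b₁ + 6b₂ + 5b₃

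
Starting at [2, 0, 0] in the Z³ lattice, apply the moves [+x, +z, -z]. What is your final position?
(3, 0, 0)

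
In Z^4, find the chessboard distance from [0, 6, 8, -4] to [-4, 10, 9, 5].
9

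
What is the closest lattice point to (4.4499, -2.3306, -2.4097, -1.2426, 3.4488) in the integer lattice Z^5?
(4, -2, -2, -1, 3)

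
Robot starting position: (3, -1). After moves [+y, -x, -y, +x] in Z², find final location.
(3, -1)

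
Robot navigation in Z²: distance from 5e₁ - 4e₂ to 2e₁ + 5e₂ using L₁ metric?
12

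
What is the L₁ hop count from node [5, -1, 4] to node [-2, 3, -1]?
16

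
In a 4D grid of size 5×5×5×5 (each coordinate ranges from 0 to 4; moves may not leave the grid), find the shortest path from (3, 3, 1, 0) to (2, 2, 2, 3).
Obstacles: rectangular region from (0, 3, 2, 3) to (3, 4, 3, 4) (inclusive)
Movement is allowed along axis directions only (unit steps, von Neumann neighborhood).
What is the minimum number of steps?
6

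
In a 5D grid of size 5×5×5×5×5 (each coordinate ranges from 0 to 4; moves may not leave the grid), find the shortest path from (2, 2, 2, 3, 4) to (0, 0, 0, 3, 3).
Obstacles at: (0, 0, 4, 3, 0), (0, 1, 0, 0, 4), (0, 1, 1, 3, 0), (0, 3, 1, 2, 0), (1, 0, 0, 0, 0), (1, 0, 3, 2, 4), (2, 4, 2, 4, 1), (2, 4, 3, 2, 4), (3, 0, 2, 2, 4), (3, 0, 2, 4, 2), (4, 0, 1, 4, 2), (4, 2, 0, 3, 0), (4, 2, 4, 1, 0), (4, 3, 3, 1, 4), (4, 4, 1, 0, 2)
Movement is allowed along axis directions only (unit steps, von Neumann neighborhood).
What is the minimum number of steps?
7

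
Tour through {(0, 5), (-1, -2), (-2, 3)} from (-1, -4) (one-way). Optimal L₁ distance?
12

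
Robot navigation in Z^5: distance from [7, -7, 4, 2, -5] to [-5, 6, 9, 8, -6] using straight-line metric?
19.3649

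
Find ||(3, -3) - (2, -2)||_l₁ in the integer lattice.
2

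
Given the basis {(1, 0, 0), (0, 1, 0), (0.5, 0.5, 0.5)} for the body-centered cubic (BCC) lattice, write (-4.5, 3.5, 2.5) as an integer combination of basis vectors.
-7b₁ + b₂ + 5b₃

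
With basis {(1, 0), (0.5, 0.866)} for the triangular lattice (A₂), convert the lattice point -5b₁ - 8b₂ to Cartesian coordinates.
(-9, -6.928)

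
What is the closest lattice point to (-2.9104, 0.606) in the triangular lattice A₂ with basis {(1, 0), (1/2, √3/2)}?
(-2.5, 0.866)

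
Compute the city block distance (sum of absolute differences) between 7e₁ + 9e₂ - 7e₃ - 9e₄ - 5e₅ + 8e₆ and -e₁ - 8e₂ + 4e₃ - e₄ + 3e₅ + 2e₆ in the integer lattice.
58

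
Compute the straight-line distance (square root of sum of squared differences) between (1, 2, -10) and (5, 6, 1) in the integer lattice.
12.3693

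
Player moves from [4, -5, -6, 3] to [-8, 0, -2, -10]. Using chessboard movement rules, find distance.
13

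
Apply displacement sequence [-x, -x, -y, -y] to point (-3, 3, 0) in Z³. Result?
(-5, 1, 0)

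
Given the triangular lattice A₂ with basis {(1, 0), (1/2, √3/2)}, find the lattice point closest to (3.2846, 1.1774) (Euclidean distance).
(3.5, 0.866)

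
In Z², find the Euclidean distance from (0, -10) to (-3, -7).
4.24264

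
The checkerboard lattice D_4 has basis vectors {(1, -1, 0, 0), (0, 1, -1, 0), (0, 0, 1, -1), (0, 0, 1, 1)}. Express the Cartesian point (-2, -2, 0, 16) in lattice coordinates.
-2b₁ - 4b₂ - 10b₃ + 6b₄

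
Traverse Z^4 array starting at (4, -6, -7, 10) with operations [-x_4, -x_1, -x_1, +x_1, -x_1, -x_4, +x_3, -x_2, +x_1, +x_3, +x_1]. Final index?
(4, -7, -5, 8)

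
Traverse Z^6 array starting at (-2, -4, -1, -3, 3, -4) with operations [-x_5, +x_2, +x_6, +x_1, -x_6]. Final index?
(-1, -3, -1, -3, 2, -4)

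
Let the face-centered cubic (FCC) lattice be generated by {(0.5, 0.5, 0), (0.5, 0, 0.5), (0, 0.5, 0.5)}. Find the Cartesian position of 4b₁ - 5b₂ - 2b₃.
(-0.5, 1, -3.5)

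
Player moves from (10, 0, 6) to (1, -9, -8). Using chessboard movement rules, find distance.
14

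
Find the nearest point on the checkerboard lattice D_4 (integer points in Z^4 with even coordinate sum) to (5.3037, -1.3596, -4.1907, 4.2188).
(5, -1, -4, 4)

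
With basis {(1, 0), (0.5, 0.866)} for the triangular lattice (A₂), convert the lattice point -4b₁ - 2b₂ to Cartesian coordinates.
(-5, -1.732)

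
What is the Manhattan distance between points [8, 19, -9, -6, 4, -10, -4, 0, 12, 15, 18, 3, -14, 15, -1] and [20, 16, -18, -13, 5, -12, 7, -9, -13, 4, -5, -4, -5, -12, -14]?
169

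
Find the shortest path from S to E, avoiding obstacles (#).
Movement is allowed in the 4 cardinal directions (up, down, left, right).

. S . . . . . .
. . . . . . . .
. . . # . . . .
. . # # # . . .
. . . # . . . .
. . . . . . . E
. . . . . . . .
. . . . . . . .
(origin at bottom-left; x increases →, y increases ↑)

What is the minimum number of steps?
11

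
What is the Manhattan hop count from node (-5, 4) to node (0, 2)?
7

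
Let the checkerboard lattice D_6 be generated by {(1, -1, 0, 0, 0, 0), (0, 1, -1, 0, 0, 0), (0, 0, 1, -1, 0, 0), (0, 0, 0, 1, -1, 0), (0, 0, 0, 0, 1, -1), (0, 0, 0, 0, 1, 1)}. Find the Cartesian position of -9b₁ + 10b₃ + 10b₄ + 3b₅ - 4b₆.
(-9, 9, 10, 0, -11, -7)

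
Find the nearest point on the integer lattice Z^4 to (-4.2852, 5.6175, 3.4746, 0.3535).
(-4, 6, 3, 0)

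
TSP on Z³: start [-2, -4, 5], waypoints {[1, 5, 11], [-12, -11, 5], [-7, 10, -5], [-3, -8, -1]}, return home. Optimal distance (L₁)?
108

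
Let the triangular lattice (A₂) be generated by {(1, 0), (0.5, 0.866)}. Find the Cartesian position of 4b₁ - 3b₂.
(2.5, -2.598)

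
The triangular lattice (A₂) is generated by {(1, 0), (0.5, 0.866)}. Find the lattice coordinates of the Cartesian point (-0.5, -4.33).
2b₁ - 5b₂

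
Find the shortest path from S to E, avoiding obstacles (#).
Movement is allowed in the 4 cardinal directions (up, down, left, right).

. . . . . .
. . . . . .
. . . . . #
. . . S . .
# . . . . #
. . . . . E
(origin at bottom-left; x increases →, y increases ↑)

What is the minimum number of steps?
4
(one shortest path: (3, 2) → (4, 2) → (4, 1) → (4, 0) → (5, 0))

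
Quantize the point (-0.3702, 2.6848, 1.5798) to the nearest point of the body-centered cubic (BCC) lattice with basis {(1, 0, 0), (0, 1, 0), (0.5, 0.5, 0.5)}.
(-0.5, 2.5, 1.5)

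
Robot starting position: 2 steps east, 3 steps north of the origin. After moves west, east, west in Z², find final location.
(1, 3)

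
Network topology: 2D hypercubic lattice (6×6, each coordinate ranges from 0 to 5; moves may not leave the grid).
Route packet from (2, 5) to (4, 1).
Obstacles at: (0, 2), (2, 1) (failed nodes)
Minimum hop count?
6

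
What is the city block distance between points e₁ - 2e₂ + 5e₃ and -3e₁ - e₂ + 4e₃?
6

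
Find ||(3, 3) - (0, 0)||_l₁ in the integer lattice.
6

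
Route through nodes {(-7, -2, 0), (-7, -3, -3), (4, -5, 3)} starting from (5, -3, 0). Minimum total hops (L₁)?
27
(one optimal route: (5, -3, 0) → (4, -5, 3) → (-7, -2, 0) → (-7, -3, -3))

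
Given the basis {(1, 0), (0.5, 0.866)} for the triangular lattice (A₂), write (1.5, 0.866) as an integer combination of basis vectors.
b₁ + b₂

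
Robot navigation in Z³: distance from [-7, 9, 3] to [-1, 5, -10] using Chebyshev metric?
13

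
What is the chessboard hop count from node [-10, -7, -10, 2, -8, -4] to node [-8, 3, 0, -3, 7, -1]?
15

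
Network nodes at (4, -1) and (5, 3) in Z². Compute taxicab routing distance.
5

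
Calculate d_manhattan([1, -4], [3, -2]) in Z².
4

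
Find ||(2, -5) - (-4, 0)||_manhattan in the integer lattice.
11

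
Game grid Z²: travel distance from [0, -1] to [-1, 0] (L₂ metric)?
1.41421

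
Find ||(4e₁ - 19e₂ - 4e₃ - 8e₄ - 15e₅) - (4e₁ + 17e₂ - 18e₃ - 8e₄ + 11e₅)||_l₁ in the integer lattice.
76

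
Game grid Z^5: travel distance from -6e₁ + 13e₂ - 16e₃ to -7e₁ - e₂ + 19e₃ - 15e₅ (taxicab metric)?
65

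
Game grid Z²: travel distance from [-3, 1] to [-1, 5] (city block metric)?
6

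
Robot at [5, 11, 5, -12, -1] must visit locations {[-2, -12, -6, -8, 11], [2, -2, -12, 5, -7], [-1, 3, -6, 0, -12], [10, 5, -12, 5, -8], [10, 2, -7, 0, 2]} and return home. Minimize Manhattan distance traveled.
208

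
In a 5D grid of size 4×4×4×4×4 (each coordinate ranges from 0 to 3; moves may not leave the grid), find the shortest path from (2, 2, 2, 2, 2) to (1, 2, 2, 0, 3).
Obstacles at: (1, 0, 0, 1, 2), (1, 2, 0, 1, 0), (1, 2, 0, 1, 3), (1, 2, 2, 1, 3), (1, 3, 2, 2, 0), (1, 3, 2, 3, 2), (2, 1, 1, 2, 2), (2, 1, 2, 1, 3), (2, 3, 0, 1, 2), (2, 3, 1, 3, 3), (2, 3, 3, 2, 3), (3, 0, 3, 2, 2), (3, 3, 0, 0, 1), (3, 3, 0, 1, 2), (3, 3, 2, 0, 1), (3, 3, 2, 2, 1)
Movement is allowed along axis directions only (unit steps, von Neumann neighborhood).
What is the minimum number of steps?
4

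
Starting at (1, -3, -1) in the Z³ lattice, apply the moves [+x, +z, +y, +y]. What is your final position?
(2, -1, 0)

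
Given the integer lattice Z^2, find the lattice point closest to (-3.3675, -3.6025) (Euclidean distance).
(-3, -4)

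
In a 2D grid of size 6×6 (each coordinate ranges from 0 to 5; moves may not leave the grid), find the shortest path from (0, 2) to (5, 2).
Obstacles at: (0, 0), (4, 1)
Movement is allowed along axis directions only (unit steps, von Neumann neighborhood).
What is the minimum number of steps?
5
(one shortest path: (0, 2) → (1, 2) → (2, 2) → (3, 2) → (4, 2) → (5, 2))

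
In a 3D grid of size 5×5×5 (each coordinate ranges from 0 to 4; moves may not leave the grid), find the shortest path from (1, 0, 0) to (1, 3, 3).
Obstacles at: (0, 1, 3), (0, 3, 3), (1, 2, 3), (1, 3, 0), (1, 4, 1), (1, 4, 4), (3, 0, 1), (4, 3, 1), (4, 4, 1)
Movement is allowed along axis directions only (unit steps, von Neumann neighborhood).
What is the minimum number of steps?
6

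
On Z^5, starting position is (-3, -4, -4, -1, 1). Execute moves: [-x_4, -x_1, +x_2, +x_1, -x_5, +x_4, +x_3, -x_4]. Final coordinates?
(-3, -3, -3, -2, 0)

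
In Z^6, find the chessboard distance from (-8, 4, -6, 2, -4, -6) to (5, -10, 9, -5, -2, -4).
15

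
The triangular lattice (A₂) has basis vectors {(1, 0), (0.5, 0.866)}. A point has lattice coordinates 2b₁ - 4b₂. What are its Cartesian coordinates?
(0, -3.464)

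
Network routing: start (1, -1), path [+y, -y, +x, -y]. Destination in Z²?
(2, -2)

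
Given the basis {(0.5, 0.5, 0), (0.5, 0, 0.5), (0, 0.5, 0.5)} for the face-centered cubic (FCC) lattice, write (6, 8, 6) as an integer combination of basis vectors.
8b₁ + 4b₂ + 8b₃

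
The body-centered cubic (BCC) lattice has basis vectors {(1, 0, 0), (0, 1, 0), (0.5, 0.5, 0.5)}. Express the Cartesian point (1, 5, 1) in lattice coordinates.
4b₂ + 2b₃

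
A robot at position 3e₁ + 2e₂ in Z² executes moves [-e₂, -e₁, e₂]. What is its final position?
(2, 2)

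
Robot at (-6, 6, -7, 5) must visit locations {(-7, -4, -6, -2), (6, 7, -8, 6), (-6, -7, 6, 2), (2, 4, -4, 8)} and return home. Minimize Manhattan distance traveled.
102
(one optimal route: (-6, 6, -7, 5) → (-7, -4, -6, -2) → (-6, -7, 6, 2) → (2, 4, -4, 8) → (6, 7, -8, 6) → (-6, 6, -7, 5))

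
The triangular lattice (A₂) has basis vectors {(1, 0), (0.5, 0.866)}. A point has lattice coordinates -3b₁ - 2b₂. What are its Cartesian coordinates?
(-4, -1.732)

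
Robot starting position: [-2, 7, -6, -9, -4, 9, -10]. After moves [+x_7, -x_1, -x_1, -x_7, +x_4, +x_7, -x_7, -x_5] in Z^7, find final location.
(-4, 7, -6, -8, -5, 9, -10)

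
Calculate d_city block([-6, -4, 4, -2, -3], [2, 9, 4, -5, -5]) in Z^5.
26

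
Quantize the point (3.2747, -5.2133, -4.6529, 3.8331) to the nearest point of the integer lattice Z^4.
(3, -5, -5, 4)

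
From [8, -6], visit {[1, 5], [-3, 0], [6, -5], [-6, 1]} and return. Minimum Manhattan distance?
50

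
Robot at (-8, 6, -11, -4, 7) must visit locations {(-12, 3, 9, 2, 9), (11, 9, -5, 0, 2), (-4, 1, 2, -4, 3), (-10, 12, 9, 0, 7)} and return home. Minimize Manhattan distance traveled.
148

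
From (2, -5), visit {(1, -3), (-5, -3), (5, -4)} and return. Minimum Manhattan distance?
24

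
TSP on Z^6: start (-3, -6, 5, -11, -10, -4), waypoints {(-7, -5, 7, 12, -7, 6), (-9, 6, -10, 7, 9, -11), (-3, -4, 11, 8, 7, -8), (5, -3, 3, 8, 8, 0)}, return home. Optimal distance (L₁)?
226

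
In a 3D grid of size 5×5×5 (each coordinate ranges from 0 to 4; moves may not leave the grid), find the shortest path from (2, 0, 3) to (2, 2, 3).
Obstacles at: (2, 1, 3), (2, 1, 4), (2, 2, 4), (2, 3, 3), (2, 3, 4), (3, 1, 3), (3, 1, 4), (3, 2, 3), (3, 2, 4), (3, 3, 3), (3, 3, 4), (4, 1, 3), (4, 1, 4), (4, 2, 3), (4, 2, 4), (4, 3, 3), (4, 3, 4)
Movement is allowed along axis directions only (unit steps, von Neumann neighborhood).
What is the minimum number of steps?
4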